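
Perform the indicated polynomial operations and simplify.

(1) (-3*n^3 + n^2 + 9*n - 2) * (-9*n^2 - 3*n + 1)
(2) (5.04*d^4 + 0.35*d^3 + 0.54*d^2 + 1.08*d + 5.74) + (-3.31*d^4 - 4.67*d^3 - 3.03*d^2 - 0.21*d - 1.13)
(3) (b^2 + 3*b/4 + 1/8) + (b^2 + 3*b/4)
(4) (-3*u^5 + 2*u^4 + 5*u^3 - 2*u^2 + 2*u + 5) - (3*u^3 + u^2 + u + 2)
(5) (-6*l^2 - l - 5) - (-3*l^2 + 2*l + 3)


(1) = 27*n^5 - 87*n^3 - 8*n^2 + 15*n - 2
(2) = 1.73*d^4 - 4.32*d^3 - 2.49*d^2 + 0.87*d + 4.61
(3) = 2*b^2 + 3*b/2 + 1/8
(4) = -3*u^5 + 2*u^4 + 2*u^3 - 3*u^2 + u + 3
(5) = -3*l^2 - 3*l - 8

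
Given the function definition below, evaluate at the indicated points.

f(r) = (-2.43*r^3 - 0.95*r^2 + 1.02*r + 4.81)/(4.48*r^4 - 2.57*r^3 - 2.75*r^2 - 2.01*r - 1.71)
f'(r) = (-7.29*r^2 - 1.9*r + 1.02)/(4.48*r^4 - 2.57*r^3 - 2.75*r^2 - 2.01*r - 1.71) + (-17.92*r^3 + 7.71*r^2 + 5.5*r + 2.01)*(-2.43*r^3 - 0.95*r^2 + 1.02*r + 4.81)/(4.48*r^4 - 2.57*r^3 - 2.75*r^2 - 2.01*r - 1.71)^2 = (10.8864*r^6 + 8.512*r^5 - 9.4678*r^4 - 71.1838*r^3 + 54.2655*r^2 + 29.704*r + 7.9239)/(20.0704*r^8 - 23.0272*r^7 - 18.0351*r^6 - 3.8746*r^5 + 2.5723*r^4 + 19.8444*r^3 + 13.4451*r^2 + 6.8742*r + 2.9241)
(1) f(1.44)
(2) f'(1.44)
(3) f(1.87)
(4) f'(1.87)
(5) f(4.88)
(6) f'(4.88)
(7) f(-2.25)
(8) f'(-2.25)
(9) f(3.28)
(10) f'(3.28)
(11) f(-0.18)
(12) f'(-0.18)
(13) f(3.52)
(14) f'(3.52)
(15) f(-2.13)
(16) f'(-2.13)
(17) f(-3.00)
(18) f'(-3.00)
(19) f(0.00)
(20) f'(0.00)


(1) = -2.30
(2) = 36.32
(3) = -0.55
(4) = 0.63
(5) = -0.14
(6) = 0.03
(7) = 0.19
(8) = 0.10
(9) = -0.23
(10) = 0.09
(11) = -3.25
(12) = 2.36
(13) = -0.21
(14) = 0.08
(15) = 0.20
(16) = 0.12
(17) = 0.14
(18) = 0.04
(19) = -2.81
(20) = 2.71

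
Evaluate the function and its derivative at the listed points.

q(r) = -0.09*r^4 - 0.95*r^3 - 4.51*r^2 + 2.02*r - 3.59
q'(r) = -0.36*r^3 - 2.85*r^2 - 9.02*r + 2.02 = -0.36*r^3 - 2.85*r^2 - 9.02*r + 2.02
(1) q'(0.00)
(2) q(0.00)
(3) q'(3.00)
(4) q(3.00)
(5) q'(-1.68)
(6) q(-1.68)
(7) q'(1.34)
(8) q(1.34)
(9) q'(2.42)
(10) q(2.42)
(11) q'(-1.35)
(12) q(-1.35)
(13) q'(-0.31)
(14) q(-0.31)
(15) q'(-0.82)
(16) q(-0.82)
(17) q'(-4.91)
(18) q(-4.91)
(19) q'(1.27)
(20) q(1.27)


(1) = 2.02
(2) = -3.59
(3) = -60.41
(4) = -71.06
(5) = 10.84
(6) = -15.93
(7) = -16.05
(8) = -11.56
(9) = -41.60
(10) = -41.66
(11) = 9.89
(12) = -12.50
(13) = 4.55
(14) = -4.62
(15) = 7.70
(16) = -7.80
(17) = 20.21
(18) = -62.09
(19) = -14.77
(20) = -10.48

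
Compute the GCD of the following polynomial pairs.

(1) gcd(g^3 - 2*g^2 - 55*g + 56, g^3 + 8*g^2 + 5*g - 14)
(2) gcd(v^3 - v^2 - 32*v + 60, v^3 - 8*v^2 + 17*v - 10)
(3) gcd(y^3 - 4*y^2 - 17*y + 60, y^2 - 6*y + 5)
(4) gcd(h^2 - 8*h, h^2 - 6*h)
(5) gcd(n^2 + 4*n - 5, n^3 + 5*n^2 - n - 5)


(1) = g^2 + 6*g - 7
(2) = gcd((v - 5)*(v - 2)*(v + 6), (v - 5)*(v - 2)*(v - 1)) = v^2 - 7*v + 10
(3) = y - 5
(4) = h
(5) = gcd((n - 1)*(n + 5), (n - 1)*(n + 1)*(n + 5)) = n^2 + 4*n - 5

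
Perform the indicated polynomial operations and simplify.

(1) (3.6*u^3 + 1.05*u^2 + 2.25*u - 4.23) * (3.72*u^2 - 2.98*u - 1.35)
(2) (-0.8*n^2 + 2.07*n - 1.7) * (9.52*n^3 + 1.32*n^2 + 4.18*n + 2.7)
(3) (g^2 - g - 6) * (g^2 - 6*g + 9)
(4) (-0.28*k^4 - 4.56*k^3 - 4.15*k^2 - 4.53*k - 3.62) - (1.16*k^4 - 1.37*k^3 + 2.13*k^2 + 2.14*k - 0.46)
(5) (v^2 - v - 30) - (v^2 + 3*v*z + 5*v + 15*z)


(1) = 13.392*u^5 - 6.822*u^4 + 0.381*u^3 - 23.8581*u^2 + 9.5679*u + 5.7105
(2) = -7.616*n^5 + 18.6504*n^4 - 16.7956*n^3 + 4.2486*n^2 - 1.517*n - 4.59
(3) = g^4 - 7*g^3 + 9*g^2 + 27*g - 54
(4) = -1.44*k^4 - 3.19*k^3 - 6.28*k^2 - 6.67*k - 3.16
(5) = -3*v*z - 6*v - 15*z - 30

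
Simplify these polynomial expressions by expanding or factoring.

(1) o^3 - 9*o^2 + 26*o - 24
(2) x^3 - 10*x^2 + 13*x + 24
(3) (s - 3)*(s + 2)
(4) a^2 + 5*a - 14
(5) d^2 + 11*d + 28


(1) = (o - 4)*(o - 3)*(o - 2)
(2) = (x - 8)*(x - 3)*(x + 1)
(3) = s^2 - s - 6
(4) = (a - 2)*(a + 7)
(5) = (d + 4)*(d + 7)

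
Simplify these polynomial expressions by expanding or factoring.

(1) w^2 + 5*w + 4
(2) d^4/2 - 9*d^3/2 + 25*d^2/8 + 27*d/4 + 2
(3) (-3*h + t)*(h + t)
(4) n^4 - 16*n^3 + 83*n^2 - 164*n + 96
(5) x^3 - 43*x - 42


(1) = (w + 1)*(w + 4)
(2) = (d/2 + 1/4)*(d - 8)*(d - 2)*(d + 1/2)
(3) = -3*h^2 - 2*h*t + t^2
(4) = (n - 8)*(n - 4)*(n - 3)*(n - 1)
(5) = (x - 7)*(x + 1)*(x + 6)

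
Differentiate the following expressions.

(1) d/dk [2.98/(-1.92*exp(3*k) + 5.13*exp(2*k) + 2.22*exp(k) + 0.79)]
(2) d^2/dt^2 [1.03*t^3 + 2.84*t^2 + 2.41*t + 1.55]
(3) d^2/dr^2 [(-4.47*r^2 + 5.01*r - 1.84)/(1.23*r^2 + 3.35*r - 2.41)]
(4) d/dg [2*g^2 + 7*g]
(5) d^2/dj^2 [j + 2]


(1) = (17.1648*exp(2*k) - 30.5748*exp(k) - 6.6156)*exp(k)/(-1.92*exp(3*k) + 5.13*exp(2*k) + 2.22*exp(k) + 0.79)^2
(2) = 6.18*t + 5.68
(3) = (51.996528*r^3 - 96.204942*r^2 + 43.616538*r - 23.235368)/(1.860867*r^6 + 15.204645*r^5 + 30.472758*r^4 - 21.987055*r^3 - 59.706786*r^2 + 58.371405*r - 13.997521)
(4) = 4*g + 7
(5) = 0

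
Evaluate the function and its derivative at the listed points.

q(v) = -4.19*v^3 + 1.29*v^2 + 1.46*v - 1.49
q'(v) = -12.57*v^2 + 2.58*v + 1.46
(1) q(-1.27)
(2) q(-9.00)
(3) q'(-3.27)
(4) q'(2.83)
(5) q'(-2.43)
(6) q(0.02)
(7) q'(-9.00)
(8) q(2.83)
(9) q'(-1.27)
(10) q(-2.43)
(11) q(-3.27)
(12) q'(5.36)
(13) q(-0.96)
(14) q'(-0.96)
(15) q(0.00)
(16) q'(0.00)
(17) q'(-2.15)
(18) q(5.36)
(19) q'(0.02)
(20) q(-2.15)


(1) = 7.32
(2) = 3144.37
(3) = -141.39
(4) = -91.91
(5) = -79.03
(6) = -1.46
(7) = -1039.93
(8) = -81.99
(9) = -22.09
(10) = 62.70
(11) = 154.04
(12) = -345.84
(13) = 2.00
(14) = -12.60
(15) = -1.49
(16) = 1.46
(17) = -62.19
(18) = -601.82
(19) = 1.51
(20) = 42.98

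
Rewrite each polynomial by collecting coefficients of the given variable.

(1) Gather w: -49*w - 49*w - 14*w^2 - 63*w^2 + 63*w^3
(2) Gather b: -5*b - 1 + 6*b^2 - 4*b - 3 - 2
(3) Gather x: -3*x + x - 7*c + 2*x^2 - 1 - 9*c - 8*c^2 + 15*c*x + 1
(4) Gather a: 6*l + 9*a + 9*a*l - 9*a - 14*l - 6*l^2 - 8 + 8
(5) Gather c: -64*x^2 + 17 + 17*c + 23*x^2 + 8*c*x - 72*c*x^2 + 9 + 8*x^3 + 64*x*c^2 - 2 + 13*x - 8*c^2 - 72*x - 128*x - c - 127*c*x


(1) = 63*w^3 - 77*w^2 - 98*w
(2) = 6*b^2 - 9*b - 6
(3) = -8*c^2 - 16*c + 2*x^2 + x*(15*c - 2)
(4) = 9*a*l - 6*l^2 - 8*l
(5) = c^2*(64*x - 8) + c*(-72*x^2 - 119*x + 16) + 8*x^3 - 41*x^2 - 187*x + 24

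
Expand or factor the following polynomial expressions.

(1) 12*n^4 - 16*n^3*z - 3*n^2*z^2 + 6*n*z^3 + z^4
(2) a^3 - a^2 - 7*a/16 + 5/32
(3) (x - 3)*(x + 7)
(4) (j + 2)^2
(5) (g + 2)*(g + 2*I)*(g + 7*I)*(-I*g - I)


(1) = (-n + z)^2*(2*n + z)*(6*n + z)
(2) = (a - 5/4)*(a - 1/4)*(a + 1/2)
(3) = x^2 + 4*x - 21
(4) = j^2 + 4*j + 4
(5) = -I*g^4 + 9*g^3 - 3*I*g^3 + 27*g^2 + 12*I*g^2 + 18*g + 42*I*g + 28*I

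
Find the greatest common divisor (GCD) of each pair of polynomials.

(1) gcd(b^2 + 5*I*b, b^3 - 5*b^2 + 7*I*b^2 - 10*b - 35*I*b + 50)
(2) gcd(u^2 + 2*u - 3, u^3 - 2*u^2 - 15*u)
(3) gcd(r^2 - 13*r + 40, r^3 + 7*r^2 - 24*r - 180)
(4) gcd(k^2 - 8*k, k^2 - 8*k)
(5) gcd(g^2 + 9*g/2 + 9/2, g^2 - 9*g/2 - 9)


(1) = b + 5*I
(2) = u + 3
(3) = r - 5
(4) = k^2 - 8*k
(5) = g + 3/2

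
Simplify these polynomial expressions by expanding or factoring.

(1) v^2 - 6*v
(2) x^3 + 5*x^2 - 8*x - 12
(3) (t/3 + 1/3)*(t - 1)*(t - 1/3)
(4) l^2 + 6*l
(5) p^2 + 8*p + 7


(1) = v*(v - 6)
(2) = (x - 2)*(x + 1)*(x + 6)
(3) = t^3/3 - t^2/9 - t/3 + 1/9
(4) = l*(l + 6)
(5) = (p + 1)*(p + 7)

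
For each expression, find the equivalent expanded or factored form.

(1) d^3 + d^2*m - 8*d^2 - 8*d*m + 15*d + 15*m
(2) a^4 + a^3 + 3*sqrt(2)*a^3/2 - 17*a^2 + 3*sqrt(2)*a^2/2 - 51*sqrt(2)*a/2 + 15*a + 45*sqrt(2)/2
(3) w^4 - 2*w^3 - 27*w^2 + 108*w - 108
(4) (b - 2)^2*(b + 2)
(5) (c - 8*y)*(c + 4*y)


(1) = (d - 5)*(d - 3)*(d + m)
(2) = (a - 3)*(a - 1)*(a + 5)*(a + 3*sqrt(2)/2)
(3) = (w - 3)^2*(w - 2)*(w + 6)
(4) = b^3 - 2*b^2 - 4*b + 8
(5) = c^2 - 4*c*y - 32*y^2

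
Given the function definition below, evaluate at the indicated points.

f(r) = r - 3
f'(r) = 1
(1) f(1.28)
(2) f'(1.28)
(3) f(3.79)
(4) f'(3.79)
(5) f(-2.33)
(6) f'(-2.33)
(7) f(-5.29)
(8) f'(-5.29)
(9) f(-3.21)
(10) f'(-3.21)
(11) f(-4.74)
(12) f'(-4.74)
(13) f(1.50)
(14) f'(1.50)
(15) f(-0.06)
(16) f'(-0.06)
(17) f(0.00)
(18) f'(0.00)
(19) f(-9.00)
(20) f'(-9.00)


(1) = -1.72
(2) = 1.00
(3) = 0.79
(4) = 1.00
(5) = -5.33
(6) = 1.00
(7) = -8.29
(8) = 1.00
(9) = -6.21
(10) = 1.00
(11) = -7.74
(12) = 1.00
(13) = -1.50
(14) = 1.00
(15) = -3.06
(16) = 1.00
(17) = -3.00
(18) = 1.00
(19) = -12.00
(20) = 1.00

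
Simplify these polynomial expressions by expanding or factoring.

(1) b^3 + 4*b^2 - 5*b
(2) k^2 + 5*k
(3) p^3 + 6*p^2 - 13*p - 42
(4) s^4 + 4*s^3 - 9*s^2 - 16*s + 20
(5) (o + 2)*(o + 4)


(1) = b*(b - 1)*(b + 5)
(2) = k*(k + 5)
(3) = (p - 3)*(p + 2)*(p + 7)
(4) = (s - 2)*(s - 1)*(s + 2)*(s + 5)
(5) = o^2 + 6*o + 8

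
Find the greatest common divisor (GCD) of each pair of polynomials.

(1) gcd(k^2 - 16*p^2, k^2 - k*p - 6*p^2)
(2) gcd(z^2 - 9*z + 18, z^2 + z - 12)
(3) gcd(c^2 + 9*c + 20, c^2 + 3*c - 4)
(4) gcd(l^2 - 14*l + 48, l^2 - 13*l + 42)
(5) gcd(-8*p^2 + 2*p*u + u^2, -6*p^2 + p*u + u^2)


(1) = 1
(2) = gcd((z - 6)*(z - 3), (z - 3)*(z + 4)) = z - 3
(3) = gcd((c + 4)*(c + 5), (c - 1)*(c + 4)) = c + 4
(4) = gcd((l - 8)*(l - 6), (l - 7)*(l - 6)) = l - 6
(5) = 2*p - u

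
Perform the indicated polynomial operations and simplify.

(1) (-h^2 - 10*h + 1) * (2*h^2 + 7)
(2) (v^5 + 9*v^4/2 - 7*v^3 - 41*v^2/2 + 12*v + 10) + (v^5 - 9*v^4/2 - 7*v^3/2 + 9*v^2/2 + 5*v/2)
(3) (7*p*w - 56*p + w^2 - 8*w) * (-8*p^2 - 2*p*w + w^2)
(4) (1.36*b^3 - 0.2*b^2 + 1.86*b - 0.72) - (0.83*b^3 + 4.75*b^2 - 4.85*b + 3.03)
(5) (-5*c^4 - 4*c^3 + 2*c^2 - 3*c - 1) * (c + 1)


(1) = -2*h^4 - 20*h^3 - 5*h^2 - 70*h + 7
(2) = 2*v^5 - 21*v^3/2 - 16*v^2 + 29*v/2 + 10
(3) = -56*p^3*w + 448*p^3 - 22*p^2*w^2 + 176*p^2*w + 5*p*w^3 - 40*p*w^2 + w^4 - 8*w^3
(4) = 0.53*b^3 - 4.95*b^2 + 6.71*b - 3.75
(5) = -5*c^5 - 9*c^4 - 2*c^3 - c^2 - 4*c - 1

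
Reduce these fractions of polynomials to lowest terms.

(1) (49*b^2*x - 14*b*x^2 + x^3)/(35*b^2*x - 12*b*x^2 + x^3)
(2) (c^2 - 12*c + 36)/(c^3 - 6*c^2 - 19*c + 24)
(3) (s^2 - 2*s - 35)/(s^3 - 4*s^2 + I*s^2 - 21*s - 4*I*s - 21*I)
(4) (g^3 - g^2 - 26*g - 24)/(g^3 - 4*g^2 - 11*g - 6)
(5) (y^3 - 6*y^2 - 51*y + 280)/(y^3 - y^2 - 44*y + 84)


(1) = (-7*b + x)/(-5*b + x)
(2) = (c^2 - 12*c + 36)/(c^3 - 6*c^2 - 19*c + 24)
(3) = (s + 5)/(s^2 + s*(3 + I) + 3*I)
(4) = (g + 4)/(g + 1)
(5) = (y^2 - 13*y + 40)/(y^2 - 8*y + 12)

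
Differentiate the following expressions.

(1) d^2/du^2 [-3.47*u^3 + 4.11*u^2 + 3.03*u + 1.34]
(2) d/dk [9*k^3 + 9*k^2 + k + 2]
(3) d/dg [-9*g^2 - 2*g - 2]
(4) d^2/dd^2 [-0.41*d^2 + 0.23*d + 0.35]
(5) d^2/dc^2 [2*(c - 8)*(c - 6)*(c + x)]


(1) = 8.22 - 20.82*u
(2) = 27*k^2 + 18*k + 1
(3) = -18*g - 2
(4) = -0.820000000000000
(5) = 12*c + 4*x - 56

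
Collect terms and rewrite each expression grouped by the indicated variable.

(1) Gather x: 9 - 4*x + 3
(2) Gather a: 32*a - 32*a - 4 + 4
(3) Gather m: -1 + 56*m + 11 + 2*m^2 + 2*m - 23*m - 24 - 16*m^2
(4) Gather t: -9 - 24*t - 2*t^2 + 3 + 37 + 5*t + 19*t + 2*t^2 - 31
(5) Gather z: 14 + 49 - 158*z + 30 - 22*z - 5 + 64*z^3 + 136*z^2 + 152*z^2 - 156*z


(1) = 12 - 4*x
(2) = 0
(3) = -14*m^2 + 35*m - 14
(4) = 0
(5) = 64*z^3 + 288*z^2 - 336*z + 88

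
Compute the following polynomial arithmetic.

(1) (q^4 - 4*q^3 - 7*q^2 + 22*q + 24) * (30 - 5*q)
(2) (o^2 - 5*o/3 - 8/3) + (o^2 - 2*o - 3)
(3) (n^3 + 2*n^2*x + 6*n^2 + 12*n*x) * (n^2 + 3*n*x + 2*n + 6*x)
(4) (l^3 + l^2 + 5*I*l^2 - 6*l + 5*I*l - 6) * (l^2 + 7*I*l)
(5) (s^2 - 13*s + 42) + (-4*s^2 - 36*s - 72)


(1) = -5*q^5 + 50*q^4 - 85*q^3 - 320*q^2 + 540*q + 720
(2) = 2*o^2 - 11*o/3 - 17/3
(3) = n^5 + 5*n^4*x + 8*n^4 + 6*n^3*x^2 + 40*n^3*x + 12*n^3 + 48*n^2*x^2 + 60*n^2*x + 72*n*x^2
(4) = l^5 + l^4 + 12*I*l^4 - 41*l^3 + 12*I*l^3 - 41*l^2 - 42*I*l^2 - 42*I*l
(5) = -3*s^2 - 49*s - 30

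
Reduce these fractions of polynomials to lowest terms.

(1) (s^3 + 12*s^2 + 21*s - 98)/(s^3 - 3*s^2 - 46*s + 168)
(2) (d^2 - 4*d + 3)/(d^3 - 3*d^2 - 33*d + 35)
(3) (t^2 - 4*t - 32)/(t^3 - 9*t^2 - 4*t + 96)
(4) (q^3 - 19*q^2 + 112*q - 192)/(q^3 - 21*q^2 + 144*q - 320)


(1) = (s^2 + 5*s - 14)/(s^2 - 10*s + 24)
(2) = (d - 3)/(d^2 - 2*d - 35)
(3) = (t + 4)/(t^2 - t - 12)
(4) = (q - 3)/(q - 5)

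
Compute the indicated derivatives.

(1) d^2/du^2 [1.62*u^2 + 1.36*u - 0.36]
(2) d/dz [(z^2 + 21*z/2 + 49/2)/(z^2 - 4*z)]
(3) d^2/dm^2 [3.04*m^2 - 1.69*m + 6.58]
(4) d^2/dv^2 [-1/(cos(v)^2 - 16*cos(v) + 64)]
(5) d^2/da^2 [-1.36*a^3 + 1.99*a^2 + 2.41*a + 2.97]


(1) = 3.24000000000000
(2) = (-29*z^2 - 98*z + 196)/(2*z^2*(z^2 - 8*z + 16))
(3) = 6.08000000000000
(4) = 2*(8*cos(v) + cos(2*v) - 2)/(cos(v) - 8)^4
(5) = 3.98 - 8.16*a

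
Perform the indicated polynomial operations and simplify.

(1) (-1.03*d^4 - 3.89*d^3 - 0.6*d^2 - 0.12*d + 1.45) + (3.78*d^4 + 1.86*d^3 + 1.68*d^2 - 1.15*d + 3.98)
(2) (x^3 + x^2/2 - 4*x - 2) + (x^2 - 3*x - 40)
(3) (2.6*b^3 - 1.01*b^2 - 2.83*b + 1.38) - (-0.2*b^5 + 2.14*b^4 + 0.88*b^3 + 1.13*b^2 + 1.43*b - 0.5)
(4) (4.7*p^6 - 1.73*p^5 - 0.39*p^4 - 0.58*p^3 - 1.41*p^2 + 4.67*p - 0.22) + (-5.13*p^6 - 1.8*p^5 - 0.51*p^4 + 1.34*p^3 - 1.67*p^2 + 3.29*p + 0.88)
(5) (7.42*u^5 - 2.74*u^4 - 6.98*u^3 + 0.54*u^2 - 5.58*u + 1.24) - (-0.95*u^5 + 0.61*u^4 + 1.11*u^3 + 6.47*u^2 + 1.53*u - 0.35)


(1) = 2.75*d^4 - 2.03*d^3 + 1.08*d^2 - 1.27*d + 5.43
(2) = x^3 + 3*x^2/2 - 7*x - 42
(3) = 0.2*b^5 - 2.14*b^4 + 1.72*b^3 - 2.14*b^2 - 4.26*b + 1.88
(4) = -0.43*p^6 - 3.53*p^5 - 0.9*p^4 + 0.76*p^3 - 3.08*p^2 + 7.96*p + 0.66
(5) = 8.37*u^5 - 3.35*u^4 - 8.09*u^3 - 5.93*u^2 - 7.11*u + 1.59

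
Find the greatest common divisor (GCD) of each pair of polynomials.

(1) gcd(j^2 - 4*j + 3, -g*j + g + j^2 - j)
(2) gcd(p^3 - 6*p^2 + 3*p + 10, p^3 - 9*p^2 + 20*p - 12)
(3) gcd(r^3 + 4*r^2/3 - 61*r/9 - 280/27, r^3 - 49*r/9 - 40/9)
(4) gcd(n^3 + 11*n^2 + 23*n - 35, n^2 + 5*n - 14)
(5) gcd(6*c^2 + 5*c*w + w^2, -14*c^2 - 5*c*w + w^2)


(1) = gcd((j - 3)*(j - 1), (-g + j)*(j - 1)) = j - 1
(2) = p - 2
(3) = gcd((r - 8/3)*(r + 5/3)*(r + 7/3), (r - 8/3)*(r + 1)*(r + 5/3)) = r^2 - r - 40/9
(4) = gcd((n - 1)*(n + 5)*(n + 7), (n - 2)*(n + 7)) = n + 7
(5) = gcd((2*c + w)*(3*c + w), (-7*c + w)*(2*c + w)) = 2*c + w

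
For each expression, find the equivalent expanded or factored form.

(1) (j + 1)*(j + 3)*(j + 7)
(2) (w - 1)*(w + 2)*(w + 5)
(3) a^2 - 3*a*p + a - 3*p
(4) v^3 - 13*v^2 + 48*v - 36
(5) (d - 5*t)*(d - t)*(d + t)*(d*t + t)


(1) = j^3 + 11*j^2 + 31*j + 21
(2) = w^3 + 6*w^2 + 3*w - 10
(3) = (a + 1)*(a - 3*p)
(4) = (v - 6)^2*(v - 1)
(5) = d^4*t - 5*d^3*t^2 + d^3*t - d^2*t^3 - 5*d^2*t^2 + 5*d*t^4 - d*t^3 + 5*t^4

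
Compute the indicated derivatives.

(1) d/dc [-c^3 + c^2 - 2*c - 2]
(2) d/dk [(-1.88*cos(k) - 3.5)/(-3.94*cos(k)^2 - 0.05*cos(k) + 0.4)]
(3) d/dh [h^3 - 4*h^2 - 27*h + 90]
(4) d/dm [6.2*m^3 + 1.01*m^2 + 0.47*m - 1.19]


(1) = -3*c^2 + 2*c - 2
(2) = (7.4072*cos(k)^2 + 27.58*cos(k) + 0.927)*sin(k)/(15.5236*cos(k)^4 + 0.394*cos(k)^3 - 3.1495*cos(k)^2 - 0.04*cos(k) + 0.16)
(3) = 3*h^2 - 8*h - 27
(4) = 18.6*m^2 + 2.02*m + 0.47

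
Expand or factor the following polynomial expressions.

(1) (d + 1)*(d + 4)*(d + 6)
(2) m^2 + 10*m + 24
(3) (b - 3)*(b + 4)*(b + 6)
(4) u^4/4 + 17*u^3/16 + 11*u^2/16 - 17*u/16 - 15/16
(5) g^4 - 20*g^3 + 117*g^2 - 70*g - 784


(1) = d^3 + 11*d^2 + 34*d + 24
(2) = (m + 4)*(m + 6)
(3) = b^3 + 7*b^2 - 6*b - 72
(4) = (u/4 + 1/4)*(u - 1)*(u + 5/4)*(u + 3)
(5) = (g - 8)*(g - 7)^2*(g + 2)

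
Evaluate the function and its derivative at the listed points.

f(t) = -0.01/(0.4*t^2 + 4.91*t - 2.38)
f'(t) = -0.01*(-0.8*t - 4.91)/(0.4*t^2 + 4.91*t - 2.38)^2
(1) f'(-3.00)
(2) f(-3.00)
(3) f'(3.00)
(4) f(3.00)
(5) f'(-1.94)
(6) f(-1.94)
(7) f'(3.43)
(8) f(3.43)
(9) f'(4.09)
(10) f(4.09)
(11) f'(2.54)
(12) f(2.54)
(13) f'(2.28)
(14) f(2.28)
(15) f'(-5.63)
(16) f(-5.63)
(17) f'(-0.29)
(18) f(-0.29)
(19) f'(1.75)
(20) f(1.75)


(1) = 0.00
(2) = 0.00
(3) = 0.00
(4) = -0.00
(5) = 0.00
(6) = 0.00
(7) = 0.00
(8) = -0.00
(9) = 0.00
(10) = -0.00
(11) = 0.00
(12) = -0.00
(13) = 0.00
(14) = -0.00
(15) = 0.00
(16) = 0.00
(17) = 0.00
(18) = 0.00
(19) = 0.00
(20) = -0.00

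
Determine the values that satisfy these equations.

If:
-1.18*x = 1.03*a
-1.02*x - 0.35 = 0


Then:
a = 0.39
x = -0.34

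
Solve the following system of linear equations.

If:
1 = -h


Then:
h = -1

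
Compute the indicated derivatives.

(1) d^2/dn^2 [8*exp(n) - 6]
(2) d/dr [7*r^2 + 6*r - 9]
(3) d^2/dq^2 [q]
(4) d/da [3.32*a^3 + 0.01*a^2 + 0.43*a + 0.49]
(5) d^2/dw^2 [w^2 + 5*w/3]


(1) = 8*exp(n)
(2) = 14*r + 6
(3) = 0
(4) = 9.96*a^2 + 0.02*a + 0.43
(5) = 2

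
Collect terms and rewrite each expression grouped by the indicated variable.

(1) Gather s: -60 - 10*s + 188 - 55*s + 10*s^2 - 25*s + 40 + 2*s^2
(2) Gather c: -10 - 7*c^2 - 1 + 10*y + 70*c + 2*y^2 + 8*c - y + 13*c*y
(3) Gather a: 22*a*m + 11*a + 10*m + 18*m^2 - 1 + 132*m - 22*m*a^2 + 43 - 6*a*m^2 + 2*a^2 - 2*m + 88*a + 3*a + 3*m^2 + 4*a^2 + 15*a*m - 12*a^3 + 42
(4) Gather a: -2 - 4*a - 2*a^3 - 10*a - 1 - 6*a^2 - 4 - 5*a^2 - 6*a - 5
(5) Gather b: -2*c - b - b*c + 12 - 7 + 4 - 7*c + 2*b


(1) = 12*s^2 - 90*s + 168
(2) = -7*c^2 + c*(13*y + 78) + 2*y^2 + 9*y - 11
(3) = -12*a^3 + a^2*(6 - 22*m) + a*(-6*m^2 + 37*m + 102) + 21*m^2 + 140*m + 84
(4) = -2*a^3 - 11*a^2 - 20*a - 12
(5) = b*(1 - c) - 9*c + 9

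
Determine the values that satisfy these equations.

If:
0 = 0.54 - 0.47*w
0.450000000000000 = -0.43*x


Then:
w = 1.15
x = -1.05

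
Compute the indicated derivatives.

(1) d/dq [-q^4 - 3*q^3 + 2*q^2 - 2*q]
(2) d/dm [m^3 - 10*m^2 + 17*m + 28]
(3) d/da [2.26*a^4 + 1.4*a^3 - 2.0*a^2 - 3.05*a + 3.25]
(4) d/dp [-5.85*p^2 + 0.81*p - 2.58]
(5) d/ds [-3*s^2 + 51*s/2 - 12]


(1) = -4*q^3 - 9*q^2 + 4*q - 2
(2) = 3*m^2 - 20*m + 17
(3) = 9.04*a^3 + 4.2*a^2 - 4.0*a - 3.05
(4) = 0.81 - 11.7*p
(5) = 51/2 - 6*s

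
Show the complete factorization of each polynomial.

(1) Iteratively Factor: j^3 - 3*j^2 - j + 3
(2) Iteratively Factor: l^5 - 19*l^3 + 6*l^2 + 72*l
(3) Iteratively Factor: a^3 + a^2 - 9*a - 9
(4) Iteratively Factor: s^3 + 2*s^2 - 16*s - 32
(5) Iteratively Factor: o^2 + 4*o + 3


(1) = (j + 1)*(j^2 - 4*j + 3) = (j - 1)*(j + 1)*(j - 3)
(2) = (l)*(l^4 - 19*l^2 + 6*l + 72) = l*(l + 4)*(l^3 - 4*l^2 - 3*l + 18) = l*(l + 2)*(l + 4)*(l^2 - 6*l + 9) = l*(l - 3)*(l + 2)*(l + 4)*(l - 3)
(3) = (a + 1)*(a^2 - 9) = (a - 3)*(a + 1)*(a + 3)
(4) = (s + 2)*(s^2 - 16) = (s + 2)*(s + 4)*(s - 4)
(5) = (o + 3)*(o + 1)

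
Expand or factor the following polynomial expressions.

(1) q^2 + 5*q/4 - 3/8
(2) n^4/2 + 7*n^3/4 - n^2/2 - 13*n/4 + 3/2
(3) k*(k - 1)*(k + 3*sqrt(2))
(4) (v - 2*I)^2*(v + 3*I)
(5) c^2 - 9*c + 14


(1) = (q - 1/4)*(q + 3/2)
(2) = (n/2 + 1)*(n - 1)*(n - 1/2)*(n + 3)
(3) = k^3 - k^2 + 3*sqrt(2)*k^2 - 3*sqrt(2)*k
(4) = v^3 - I*v^2 + 8*v - 12*I
(5) = (c - 7)*(c - 2)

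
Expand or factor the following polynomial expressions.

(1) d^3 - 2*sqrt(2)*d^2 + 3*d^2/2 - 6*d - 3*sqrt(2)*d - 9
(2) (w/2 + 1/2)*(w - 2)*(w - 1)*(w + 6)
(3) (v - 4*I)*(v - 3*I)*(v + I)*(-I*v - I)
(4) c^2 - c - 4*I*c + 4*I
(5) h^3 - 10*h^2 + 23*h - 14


(1) = (d + 3/2)*(d - 3*sqrt(2))*(d + sqrt(2))
(2) = w^4/2 + 2*w^3 - 13*w^2/2 - 2*w + 6
(3) = -I*v^4 - 6*v^3 - I*v^3 - 6*v^2 + 5*I*v^2 - 12*v + 5*I*v - 12
(4) = (c - 1)*(c - 4*I)
(5) = (h - 7)*(h - 2)*(h - 1)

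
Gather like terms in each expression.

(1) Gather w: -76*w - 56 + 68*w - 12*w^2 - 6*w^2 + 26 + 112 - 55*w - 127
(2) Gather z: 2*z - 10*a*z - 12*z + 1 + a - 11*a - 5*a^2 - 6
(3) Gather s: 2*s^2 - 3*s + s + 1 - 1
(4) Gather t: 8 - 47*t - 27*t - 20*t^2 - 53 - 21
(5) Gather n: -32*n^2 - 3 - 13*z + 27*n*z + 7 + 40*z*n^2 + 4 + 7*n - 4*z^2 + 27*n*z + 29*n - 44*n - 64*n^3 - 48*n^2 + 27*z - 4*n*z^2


(1) = -18*w^2 - 63*w - 45
(2) = -5*a^2 - 10*a + z*(-10*a - 10) - 5
(3) = 2*s^2 - 2*s
(4) = -20*t^2 - 74*t - 66
(5) = -64*n^3 + n^2*(40*z - 80) + n*(-4*z^2 + 54*z - 8) - 4*z^2 + 14*z + 8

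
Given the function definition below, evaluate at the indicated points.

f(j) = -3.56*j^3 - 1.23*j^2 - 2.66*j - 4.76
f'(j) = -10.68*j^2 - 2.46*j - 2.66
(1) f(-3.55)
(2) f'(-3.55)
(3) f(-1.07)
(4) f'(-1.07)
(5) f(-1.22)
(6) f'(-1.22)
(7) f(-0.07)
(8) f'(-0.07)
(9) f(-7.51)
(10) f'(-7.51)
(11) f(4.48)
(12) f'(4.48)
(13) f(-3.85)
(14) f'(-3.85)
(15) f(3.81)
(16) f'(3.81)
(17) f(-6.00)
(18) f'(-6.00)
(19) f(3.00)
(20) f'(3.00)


(1) = 148.45
(2) = -128.52
(3) = 1.04
(4) = -12.26
(5) = 3.12
(6) = -15.55
(7) = -4.58
(8) = -2.54
(9) = 1453.73
(10) = -586.54
(11) = -361.46
(12) = -228.03
(13) = 190.41
(14) = -151.49
(15) = -229.64
(16) = -167.06
(17) = 735.88
(18) = -372.38
(19) = -119.93
(20) = -106.16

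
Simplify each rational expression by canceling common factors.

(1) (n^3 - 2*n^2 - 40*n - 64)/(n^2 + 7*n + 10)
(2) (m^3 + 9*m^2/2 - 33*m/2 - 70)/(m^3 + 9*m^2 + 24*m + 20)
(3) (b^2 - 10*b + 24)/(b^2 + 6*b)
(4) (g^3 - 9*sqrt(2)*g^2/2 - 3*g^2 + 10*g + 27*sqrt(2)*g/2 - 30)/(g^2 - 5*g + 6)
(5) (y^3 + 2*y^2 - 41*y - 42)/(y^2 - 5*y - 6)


(1) = (n^2 - 4*n - 32)/(n + 5)
(2) = (2*m^2 - m - 28)/(2*m^2 + 8*m + 8)
(3) = (b^2 - 10*b + 24)/(b^2 + 6*b)
(4) = (2*g^2 - 9*sqrt(2)*g + 20)/(2*g - 4)
(5) = y + 7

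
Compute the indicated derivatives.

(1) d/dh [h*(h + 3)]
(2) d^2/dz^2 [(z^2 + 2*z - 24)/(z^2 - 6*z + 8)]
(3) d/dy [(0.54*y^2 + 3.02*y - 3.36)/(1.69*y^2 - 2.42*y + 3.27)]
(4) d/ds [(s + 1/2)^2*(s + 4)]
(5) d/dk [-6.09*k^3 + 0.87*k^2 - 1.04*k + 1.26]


(1) = 2*h + 3
(2) = 16/(z^3 - 6*z^2 + 12*z - 8)
(3) = (-6.4106*y^2 + 14.8884*y + 1.7442)/(2.8561*y^4 - 8.1796*y^3 + 16.909*y^2 - 15.8268*y + 10.6929)
(4) = (2*s + 1)*(6*s + 17)/4
(5) = -18.27*k^2 + 1.74*k - 1.04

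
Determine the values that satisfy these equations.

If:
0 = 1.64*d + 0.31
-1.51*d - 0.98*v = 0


Then:
d = -0.19
v = 0.29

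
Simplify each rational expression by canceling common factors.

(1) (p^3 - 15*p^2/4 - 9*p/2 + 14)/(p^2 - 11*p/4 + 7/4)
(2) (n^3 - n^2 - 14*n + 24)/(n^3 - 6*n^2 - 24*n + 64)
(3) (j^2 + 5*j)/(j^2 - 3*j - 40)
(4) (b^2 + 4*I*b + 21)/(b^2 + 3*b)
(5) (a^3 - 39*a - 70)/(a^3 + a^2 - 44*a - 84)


(1) = (p^2 - 2*p - 8)/(p - 1)
(2) = (n - 3)/(n - 8)
(3) = j/(j - 8)
(4) = (b^2 + 4*I*b + 21)/(b^2 + 3*b)
(5) = (a + 5)/(a + 6)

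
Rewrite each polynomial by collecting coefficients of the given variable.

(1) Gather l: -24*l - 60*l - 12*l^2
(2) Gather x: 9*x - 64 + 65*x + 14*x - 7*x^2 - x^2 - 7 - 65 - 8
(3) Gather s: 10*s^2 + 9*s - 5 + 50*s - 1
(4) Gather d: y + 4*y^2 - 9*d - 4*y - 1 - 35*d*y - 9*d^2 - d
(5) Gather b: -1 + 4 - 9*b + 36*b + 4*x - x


(1) = -12*l^2 - 84*l
(2) = -8*x^2 + 88*x - 144
(3) = 10*s^2 + 59*s - 6
(4) = -9*d^2 + d*(-35*y - 10) + 4*y^2 - 3*y - 1
(5) = 27*b + 3*x + 3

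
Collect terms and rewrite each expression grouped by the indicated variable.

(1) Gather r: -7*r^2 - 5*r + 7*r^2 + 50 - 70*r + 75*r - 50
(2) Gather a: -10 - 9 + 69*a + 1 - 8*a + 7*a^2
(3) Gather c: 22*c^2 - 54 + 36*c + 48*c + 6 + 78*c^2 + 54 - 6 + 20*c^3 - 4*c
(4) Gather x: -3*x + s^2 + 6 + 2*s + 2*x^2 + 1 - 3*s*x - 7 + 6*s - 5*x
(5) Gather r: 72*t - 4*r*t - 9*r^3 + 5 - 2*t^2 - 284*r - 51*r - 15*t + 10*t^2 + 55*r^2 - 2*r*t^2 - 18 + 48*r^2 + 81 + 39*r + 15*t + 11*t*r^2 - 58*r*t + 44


(1) = 0
(2) = 7*a^2 + 61*a - 18
(3) = 20*c^3 + 100*c^2 + 80*c
(4) = s^2 + 8*s + 2*x^2 + x*(-3*s - 8)
(5) = -9*r^3 + r^2*(11*t + 103) + r*(-2*t^2 - 62*t - 296) + 8*t^2 + 72*t + 112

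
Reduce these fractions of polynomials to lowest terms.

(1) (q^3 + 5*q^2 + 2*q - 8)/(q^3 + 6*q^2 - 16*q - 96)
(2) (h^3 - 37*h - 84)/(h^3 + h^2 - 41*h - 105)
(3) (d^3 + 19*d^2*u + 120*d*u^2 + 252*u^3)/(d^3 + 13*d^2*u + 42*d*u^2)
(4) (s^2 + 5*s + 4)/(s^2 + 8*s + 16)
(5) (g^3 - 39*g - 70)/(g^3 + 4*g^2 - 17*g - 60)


(1) = (q^2 + q - 2)/(q^2 + 2*q - 24)
(2) = (h + 4)/(h + 5)
(3) = (d + 6*u)/d
(4) = (s + 1)/(s + 4)
(5) = (g^2 - 5*g - 14)/(g^2 - g - 12)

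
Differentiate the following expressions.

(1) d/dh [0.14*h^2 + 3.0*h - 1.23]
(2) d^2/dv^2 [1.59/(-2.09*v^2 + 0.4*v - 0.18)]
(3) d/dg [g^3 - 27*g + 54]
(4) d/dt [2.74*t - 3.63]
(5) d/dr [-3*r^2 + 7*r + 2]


(1) = 0.28*h + 3.0
(2) = (13.890558*v^2 - 2.65848*v - 1.59*(4.18*v - 0.4)*(8.36*v - 0.8) + 1.196316)/(2.09*v^2 - 0.4*v + 0.18)^3
(3) = 3*g^2 - 27
(4) = 2.74000000000000
(5) = 7 - 6*r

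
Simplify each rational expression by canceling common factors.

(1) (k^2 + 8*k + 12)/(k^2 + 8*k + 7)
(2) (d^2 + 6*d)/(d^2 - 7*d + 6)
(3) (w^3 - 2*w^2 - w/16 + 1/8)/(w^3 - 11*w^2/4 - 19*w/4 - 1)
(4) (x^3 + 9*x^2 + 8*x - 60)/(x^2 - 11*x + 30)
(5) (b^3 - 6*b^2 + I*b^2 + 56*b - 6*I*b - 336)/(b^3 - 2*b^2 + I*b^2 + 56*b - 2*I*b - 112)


(1) = (k^2 + 8*k + 12)/(k^2 + 8*k + 7)
(2) = (d^2 + 6*d)/(d^2 - 7*d + 6)
(3) = (4*w^2 - 9*w + 2)/(4*w^2 - 12*w - 16)
(4) = (x^3 + 9*x^2 + 8*x - 60)/(x^2 - 11*x + 30)
(5) = (b - 6)/(b - 2)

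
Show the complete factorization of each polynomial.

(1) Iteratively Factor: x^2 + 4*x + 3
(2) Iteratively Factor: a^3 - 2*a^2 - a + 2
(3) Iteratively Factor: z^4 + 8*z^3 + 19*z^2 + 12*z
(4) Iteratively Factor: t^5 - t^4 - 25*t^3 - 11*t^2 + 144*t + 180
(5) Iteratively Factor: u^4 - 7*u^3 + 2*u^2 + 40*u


(1) = (x + 1)*(x + 3)
(2) = (a - 2)*(a^2 - 1) = (a - 2)*(a + 1)*(a - 1)
(3) = (z + 1)*(z^3 + 7*z^2 + 12*z) = (z + 1)*(z + 3)*(z^2 + 4*z) = z*(z + 1)*(z + 3)*(z + 4)
(4) = (t - 5)*(t^4 + 4*t^3 - 5*t^2 - 36*t - 36) = (t - 5)*(t - 3)*(t^3 + 7*t^2 + 16*t + 12) = (t - 5)*(t - 3)*(t + 2)*(t^2 + 5*t + 6) = (t - 5)*(t - 3)*(t + 2)^2*(t + 3)
(5) = (u + 2)*(u^3 - 9*u^2 + 20*u) = (u - 5)*(u + 2)*(u^2 - 4*u) = u*(u - 5)*(u + 2)*(u - 4)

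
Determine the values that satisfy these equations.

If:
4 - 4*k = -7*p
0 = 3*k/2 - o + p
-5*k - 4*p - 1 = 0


Then:
k = 3/17
o = -7/34
p = -8/17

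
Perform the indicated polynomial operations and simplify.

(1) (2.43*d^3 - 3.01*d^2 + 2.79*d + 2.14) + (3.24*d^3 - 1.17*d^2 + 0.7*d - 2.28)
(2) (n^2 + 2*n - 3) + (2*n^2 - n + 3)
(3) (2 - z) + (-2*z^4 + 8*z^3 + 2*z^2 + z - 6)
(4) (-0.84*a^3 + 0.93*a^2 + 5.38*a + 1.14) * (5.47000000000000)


(1) = 5.67*d^3 - 4.18*d^2 + 3.49*d - 0.14
(2) = 3*n^2 + n
(3) = -2*z^4 + 8*z^3 + 2*z^2 - 4
(4) = -4.5948*a^3 + 5.0871*a^2 + 29.4286*a + 6.2358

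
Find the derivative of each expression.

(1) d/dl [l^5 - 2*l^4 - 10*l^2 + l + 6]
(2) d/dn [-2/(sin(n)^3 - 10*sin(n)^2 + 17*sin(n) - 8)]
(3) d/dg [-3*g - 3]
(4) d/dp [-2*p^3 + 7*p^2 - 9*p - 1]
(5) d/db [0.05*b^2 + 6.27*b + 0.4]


(1) = 5*l^4 - 8*l^3 - 20*l + 1
(2) = 2*(3*sin(n) - 17)*cos(n)/((sin(n) - 8)^2*(sin(n) - 1)^3)
(3) = -3
(4) = -6*p^2 + 14*p - 9
(5) = 0.1*b + 6.27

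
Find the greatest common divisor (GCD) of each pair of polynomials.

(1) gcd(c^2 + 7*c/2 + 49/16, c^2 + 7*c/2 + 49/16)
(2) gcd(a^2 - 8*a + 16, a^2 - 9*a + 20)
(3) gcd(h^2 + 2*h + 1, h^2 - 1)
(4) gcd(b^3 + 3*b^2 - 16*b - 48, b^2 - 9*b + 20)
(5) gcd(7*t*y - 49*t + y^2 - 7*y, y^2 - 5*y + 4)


(1) = c^2 + 7*c/2 + 49/16
(2) = gcd((a - 4)^2, (a - 5)*(a - 4)) = a - 4
(3) = gcd((h + 1)^2, (h - 1)*(h + 1)) = h + 1
(4) = b - 4
(5) = 1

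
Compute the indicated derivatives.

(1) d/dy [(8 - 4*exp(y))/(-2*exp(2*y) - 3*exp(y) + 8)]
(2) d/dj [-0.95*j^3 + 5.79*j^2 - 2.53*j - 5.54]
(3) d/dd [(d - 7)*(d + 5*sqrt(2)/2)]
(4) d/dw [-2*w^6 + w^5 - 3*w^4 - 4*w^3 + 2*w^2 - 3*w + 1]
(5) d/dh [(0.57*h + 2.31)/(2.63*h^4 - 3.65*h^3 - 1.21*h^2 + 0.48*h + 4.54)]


(1) = 8*(-exp(2*y) + 4*exp(y) - 1)*exp(y)/(4*exp(4*y) + 12*exp(3*y) - 23*exp(2*y) - 48*exp(y) + 64)
(2) = -2.85*j^2 + 11.58*j - 2.53
(3) = 2*d - 7 + 5*sqrt(2)/2
(4) = -12*w^5 + 5*w^4 - 12*w^3 - 12*w^2 + 4*w - 3
(5) = (-4.4973*h^4 - 20.1402*h^3 + 25.9842*h^2 + 5.5902*h + 1.479)/(6.9169*h^8 - 19.199*h^7 + 6.9579*h^6 + 11.3578*h^5 + 21.8405*h^4 - 34.3036*h^3 - 10.7564*h^2 + 4.3584*h + 20.6116)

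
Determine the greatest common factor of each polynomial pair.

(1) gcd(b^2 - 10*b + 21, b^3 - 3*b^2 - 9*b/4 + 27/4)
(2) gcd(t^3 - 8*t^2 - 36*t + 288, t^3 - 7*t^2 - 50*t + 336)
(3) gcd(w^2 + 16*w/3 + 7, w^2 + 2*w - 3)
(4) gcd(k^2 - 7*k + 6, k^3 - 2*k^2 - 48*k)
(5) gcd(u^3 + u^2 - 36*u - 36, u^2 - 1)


(1) = b - 3
(2) = t^2 - 14*t + 48
(3) = w + 3
(4) = gcd((k - 6)*(k - 1), k*(k - 8)*(k + 6)) = 1
(5) = gcd((u - 6)*(u + 1)*(u + 6), (u - 1)*(u + 1)) = u + 1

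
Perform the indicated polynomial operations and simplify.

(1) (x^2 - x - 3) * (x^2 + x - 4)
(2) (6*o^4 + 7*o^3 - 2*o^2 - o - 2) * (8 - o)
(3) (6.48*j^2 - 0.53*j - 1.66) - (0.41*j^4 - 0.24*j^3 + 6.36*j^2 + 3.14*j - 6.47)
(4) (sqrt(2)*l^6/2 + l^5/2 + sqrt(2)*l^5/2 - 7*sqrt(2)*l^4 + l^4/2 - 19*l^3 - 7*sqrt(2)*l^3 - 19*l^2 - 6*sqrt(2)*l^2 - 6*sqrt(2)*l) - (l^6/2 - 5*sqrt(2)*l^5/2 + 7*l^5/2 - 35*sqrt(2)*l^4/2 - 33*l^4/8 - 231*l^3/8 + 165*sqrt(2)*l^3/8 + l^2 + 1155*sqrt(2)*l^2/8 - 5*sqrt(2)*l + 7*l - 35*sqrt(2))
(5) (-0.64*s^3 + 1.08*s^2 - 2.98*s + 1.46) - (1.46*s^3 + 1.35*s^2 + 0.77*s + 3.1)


(1) = x^4 - 8*x^2 + x + 12
(2) = -6*o^5 + 41*o^4 + 58*o^3 - 15*o^2 - 6*o - 16
(3) = -0.41*j^4 + 0.24*j^3 + 0.12*j^2 - 3.67*j + 4.81
(4) = -l^6/2 + sqrt(2)*l^6/2 - 3*l^5 + 3*sqrt(2)*l^5 + 37*l^4/8 + 21*sqrt(2)*l^4/2 - 221*sqrt(2)*l^3/8 + 79*l^3/8 - 1203*sqrt(2)*l^2/8 - 20*l^2 - 7*l - sqrt(2)*l + 35*sqrt(2)
(5) = -2.1*s^3 - 0.27*s^2 - 3.75*s - 1.64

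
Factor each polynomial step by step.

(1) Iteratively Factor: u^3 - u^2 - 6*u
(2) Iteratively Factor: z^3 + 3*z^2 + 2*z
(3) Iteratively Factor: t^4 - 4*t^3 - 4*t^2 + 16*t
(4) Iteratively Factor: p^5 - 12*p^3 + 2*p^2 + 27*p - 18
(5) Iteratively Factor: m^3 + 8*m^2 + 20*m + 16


(1) = (u + 2)*(u^2 - 3*u) = (u - 3)*(u + 2)*(u)
(2) = (z + 1)*(z^2 + 2*z) = (z + 1)*(z + 2)*(z)
(3) = (t - 4)*(t^3 - 4*t) = (t - 4)*(t - 2)*(t^2 + 2*t) = (t - 4)*(t - 2)*(t + 2)*(t)
(4) = (p - 3)*(p^4 + 3*p^3 - 3*p^2 - 7*p + 6) = (p - 3)*(p + 3)*(p^3 - 3*p + 2) = (p - 3)*(p - 1)*(p + 3)*(p^2 + p - 2) = (p - 3)*(p - 1)*(p + 2)*(p + 3)*(p - 1)
(5) = (m + 2)*(m^2 + 6*m + 8) = (m + 2)^2*(m + 4)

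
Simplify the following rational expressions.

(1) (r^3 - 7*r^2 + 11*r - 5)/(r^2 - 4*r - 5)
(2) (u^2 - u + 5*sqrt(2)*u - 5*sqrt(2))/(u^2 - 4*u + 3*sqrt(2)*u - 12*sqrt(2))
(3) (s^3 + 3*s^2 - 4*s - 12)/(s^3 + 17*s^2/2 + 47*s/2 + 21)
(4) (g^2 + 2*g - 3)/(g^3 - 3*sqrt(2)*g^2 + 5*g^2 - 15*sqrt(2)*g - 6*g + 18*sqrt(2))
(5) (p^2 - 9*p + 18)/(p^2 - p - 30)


(1) = (r^2 - 2*r + 1)/(r + 1)
(2) = (u^2 + u*(-1 + 5*sqrt(2)) - 5*sqrt(2))/(u^2 + u*(-4 + 3*sqrt(2)) - 12*sqrt(2))
(3) = (2*s - 4)/(2*s + 7)
(4) = (g + 3)/(g^2 + g*(6 - 3*sqrt(2)) - 18*sqrt(2))
(5) = (p - 3)/(p + 5)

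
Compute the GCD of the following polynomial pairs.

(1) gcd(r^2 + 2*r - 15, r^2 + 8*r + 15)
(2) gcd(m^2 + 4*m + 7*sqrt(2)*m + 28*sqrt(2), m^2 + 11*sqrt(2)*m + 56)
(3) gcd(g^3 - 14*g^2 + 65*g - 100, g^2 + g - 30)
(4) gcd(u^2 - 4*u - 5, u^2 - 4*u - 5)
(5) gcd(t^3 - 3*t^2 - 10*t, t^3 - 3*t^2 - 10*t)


(1) = r + 5
(2) = m + 7*sqrt(2)
(3) = gcd((g - 5)^2*(g - 4), (g - 5)*(g + 6)) = g - 5
(4) = u^2 - 4*u - 5
(5) = gcd(t*(t - 5)*(t + 2), t*(t - 5)*(t + 2)) = t^3 - 3*t^2 - 10*t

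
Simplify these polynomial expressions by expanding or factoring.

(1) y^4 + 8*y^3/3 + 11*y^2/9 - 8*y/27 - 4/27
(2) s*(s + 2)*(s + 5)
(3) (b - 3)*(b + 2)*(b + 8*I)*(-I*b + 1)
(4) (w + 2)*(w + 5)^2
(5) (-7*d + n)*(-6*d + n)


(1) = (y - 1/3)*(y + 1/3)*(y + 2/3)*(y + 2)
(2) = s^3 + 7*s^2 + 10*s
(3) = -I*b^4 + 9*b^3 + I*b^3 - 9*b^2 + 14*I*b^2 - 54*b - 8*I*b - 48*I
(4) = w^3 + 12*w^2 + 45*w + 50
(5) = 42*d^2 - 13*d*n + n^2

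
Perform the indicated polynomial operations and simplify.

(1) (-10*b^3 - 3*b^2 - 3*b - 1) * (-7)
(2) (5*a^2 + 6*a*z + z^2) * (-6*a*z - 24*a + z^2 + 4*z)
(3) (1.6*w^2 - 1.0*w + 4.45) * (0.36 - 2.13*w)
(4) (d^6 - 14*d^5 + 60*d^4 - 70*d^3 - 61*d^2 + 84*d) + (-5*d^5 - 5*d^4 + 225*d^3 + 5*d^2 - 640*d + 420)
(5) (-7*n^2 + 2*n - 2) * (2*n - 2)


(1) = 70*b^3 + 21*b^2 + 21*b + 7
(2) = -30*a^3*z - 120*a^3 - 31*a^2*z^2 - 124*a^2*z + z^4 + 4*z^3
(3) = -3.408*w^3 + 2.706*w^2 - 9.8385*w + 1.602
(4) = d^6 - 19*d^5 + 55*d^4 + 155*d^3 - 56*d^2 - 556*d + 420
(5) = -14*n^3 + 18*n^2 - 8*n + 4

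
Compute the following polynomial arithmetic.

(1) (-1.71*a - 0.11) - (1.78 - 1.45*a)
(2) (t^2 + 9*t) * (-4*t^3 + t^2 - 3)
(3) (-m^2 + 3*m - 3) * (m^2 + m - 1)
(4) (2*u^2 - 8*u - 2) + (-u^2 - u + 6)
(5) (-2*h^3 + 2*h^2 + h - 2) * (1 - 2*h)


(1) = -0.26*a - 1.89
(2) = -4*t^5 - 35*t^4 + 9*t^3 - 3*t^2 - 27*t
(3) = -m^4 + 2*m^3 + m^2 - 6*m + 3
(4) = u^2 - 9*u + 4
(5) = 4*h^4 - 6*h^3 + 5*h - 2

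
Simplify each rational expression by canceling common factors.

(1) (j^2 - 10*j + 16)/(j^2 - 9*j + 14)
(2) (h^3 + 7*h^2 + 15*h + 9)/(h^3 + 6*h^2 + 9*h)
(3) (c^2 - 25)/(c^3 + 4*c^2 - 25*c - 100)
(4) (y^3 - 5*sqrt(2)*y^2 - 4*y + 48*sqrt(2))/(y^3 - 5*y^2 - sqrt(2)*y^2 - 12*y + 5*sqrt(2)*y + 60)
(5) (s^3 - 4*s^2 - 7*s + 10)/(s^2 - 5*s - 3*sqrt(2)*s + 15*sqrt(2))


(1) = (j - 8)/(j - 7)
(2) = (h + 1)/h
(3) = 1/(c + 4)
(4) = (y - 4*sqrt(2))/(y - 5)
(5) = (s^2 + s - 2)/(s - 3*sqrt(2))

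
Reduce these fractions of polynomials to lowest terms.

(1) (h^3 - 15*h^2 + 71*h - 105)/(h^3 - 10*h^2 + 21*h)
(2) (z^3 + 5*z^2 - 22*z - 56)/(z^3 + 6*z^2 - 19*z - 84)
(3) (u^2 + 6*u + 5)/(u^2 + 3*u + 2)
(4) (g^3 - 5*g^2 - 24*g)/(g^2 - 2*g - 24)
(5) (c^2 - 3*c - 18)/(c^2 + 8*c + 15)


(1) = (h - 5)/h
(2) = (z + 2)/(z + 3)
(3) = (u + 5)/(u + 2)
(4) = (g^3 - 5*g^2 - 24*g)/(g^2 - 2*g - 24)
(5) = (c - 6)/(c + 5)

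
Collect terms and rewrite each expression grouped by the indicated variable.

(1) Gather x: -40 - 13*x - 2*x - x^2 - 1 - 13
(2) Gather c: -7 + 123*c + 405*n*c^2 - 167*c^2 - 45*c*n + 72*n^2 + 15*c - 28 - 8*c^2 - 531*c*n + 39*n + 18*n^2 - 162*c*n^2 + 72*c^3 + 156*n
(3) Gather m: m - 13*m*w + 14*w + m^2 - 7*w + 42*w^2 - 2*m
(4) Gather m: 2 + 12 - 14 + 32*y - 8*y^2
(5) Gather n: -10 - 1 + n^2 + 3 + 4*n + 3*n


(1) = -x^2 - 15*x - 54
(2) = 72*c^3 + c^2*(405*n - 175) + c*(-162*n^2 - 576*n + 138) + 90*n^2 + 195*n - 35
(3) = m^2 + m*(-13*w - 1) + 42*w^2 + 7*w
(4) = -8*y^2 + 32*y
(5) = n^2 + 7*n - 8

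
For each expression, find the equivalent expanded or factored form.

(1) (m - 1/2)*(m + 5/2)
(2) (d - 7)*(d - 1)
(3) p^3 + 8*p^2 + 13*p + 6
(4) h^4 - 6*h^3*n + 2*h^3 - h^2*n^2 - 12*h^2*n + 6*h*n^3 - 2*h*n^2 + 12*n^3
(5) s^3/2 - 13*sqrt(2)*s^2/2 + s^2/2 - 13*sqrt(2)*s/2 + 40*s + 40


(1) = m^2 + 2*m - 5/4
(2) = d^2 - 8*d + 7
(3) = (p + 1)^2*(p + 6)
(4) = (h + 2)*(h - 6*n)*(h - n)*(h + n)
(5) = (s/2 + 1/2)*(s - 8*sqrt(2))*(s - 5*sqrt(2))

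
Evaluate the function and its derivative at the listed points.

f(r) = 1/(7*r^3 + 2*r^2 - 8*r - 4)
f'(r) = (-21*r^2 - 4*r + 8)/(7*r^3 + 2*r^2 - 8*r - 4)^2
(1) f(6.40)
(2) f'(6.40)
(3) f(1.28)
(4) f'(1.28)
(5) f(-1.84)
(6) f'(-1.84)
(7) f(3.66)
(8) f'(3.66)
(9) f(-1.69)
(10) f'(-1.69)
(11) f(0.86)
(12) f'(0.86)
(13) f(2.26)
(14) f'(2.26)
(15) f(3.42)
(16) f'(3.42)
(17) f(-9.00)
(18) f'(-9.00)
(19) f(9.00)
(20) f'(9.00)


(1) = 0.00
(2) = -0.00
(3) = 0.27
(4) = -2.28
(5) = -0.04
(6) = -0.08
(7) = 0.00
(8) = -0.00
(9) = -0.05
(10) = -0.13
(11) = -0.20
(12) = -0.45
(13) = 0.01
(14) = -0.02
(15) = 0.00
(16) = -0.00
(17) = -0.00
(18) = -0.00
(19) = 0.00
(20) = -0.00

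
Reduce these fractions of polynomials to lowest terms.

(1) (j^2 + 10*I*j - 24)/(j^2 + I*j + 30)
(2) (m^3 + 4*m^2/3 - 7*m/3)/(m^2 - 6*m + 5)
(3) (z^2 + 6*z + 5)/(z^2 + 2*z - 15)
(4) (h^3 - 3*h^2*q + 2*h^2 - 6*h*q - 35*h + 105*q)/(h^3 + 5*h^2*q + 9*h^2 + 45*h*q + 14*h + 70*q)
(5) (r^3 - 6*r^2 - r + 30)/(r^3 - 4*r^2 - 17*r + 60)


(1) = (j + 4*I)/(j - 5*I)
(2) = (3*m^2 + 7*m)/(3*m - 15)
(3) = (z + 1)/(z - 3)
(4) = (h^2 - 3*h*q - 5*h + 15*q)/(h^2 + 5*h*q + 2*h + 10*q)
(5) = (r + 2)/(r + 4)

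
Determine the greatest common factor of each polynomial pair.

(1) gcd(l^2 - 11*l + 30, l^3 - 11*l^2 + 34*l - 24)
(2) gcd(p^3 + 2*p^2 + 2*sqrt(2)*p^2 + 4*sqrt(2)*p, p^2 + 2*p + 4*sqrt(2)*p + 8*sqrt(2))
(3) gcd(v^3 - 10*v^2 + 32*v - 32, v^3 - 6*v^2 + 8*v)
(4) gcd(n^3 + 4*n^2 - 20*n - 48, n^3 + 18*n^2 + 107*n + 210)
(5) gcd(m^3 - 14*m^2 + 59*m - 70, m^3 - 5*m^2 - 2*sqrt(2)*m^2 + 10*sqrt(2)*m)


(1) = l - 6
(2) = gcd(p*(p + 2)*(p + 2*sqrt(2)), (p + 2)*(p + 4*sqrt(2))) = p + 2
(3) = v^2 - 6*v + 8
(4) = n + 6
(5) = m - 5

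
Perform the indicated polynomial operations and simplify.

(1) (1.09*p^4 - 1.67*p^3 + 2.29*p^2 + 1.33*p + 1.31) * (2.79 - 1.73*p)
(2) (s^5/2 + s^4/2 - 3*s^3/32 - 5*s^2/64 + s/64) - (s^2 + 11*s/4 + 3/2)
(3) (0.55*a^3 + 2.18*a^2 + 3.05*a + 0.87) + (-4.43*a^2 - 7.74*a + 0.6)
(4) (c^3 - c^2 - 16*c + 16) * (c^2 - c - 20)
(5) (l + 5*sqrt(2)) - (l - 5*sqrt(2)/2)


(1) = -1.8857*p^5 + 5.9302*p^4 - 8.621*p^3 + 4.0882*p^2 + 1.4444*p + 3.6549
(2) = s^5/2 + s^4/2 - 3*s^3/32 - 69*s^2/64 - 175*s/64 - 3/2
(3) = 0.55*a^3 - 2.25*a^2 - 4.69*a + 1.47
(4) = c^5 - 2*c^4 - 35*c^3 + 52*c^2 + 304*c - 320
(5) = 15*sqrt(2)/2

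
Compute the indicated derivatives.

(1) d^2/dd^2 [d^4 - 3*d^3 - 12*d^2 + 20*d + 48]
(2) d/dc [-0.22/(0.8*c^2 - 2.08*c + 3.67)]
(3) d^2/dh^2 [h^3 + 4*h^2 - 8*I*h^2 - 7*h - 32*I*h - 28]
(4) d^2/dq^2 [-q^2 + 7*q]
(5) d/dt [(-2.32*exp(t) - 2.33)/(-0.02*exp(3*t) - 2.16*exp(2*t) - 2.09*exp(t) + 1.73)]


(1) = 12*d^2 - 18*d - 24
(2) = (0.352*c - 0.4576)/(0.8*c^2 - 2.08*c + 3.67)^2
(3) = 6*h + 8 - 16*I
(4) = -2
(5) = (-(2.32*exp(t) + 2.33)*(0.06*exp(2*t) + 4.32*exp(t) + 2.09) + 0.0464*exp(3*t) + 5.0112*exp(2*t) + 4.8488*exp(t) - 4.0136)*exp(t)/(0.02*exp(3*t) + 2.16*exp(2*t) + 2.09*exp(t) - 1.73)^2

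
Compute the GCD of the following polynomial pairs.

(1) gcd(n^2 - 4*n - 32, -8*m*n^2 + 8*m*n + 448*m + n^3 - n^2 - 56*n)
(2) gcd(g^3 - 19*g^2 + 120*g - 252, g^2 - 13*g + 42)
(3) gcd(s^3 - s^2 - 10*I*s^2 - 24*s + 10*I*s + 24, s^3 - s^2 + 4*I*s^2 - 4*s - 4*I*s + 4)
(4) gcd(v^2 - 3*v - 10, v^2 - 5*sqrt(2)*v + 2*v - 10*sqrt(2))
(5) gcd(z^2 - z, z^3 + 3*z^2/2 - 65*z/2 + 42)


(1) = n - 8
(2) = gcd((g - 7)*(g - 6)^2, (g - 7)*(g - 6)) = g^2 - 13*g + 42
(3) = s - 1
(4) = gcd((v - 5)*(v + 2), (v + 2)*(v - 5*sqrt(2))) = v + 2
(5) = 1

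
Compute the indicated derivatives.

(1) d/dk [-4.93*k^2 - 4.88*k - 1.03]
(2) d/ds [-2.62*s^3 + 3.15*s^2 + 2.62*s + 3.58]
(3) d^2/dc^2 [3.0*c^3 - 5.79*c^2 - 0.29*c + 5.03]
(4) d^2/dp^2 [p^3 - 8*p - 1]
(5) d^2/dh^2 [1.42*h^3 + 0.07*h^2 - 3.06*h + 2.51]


(1) = -9.86*k - 4.88
(2) = -7.86*s^2 + 6.3*s + 2.62
(3) = 18.0*c - 11.58
(4) = 6*p
(5) = 8.52*h + 0.14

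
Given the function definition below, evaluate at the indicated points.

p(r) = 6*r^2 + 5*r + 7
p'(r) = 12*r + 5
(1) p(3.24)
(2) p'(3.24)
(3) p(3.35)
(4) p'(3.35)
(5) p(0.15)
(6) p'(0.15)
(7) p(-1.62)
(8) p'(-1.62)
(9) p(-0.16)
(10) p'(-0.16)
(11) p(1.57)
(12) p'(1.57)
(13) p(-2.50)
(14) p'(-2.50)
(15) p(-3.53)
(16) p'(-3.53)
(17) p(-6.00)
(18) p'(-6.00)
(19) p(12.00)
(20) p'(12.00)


(1) = 86.19
(2) = 43.88
(3) = 91.09
(4) = 45.20
(5) = 7.88
(6) = 6.80
(7) = 14.65
(8) = -14.44
(9) = 6.35
(10) = 3.08
(11) = 29.64
(12) = 23.84
(13) = 32.00
(14) = -25.00
(15) = 64.12
(16) = -37.36
(17) = 193.00
(18) = -67.00
(19) = 931.00
(20) = 149.00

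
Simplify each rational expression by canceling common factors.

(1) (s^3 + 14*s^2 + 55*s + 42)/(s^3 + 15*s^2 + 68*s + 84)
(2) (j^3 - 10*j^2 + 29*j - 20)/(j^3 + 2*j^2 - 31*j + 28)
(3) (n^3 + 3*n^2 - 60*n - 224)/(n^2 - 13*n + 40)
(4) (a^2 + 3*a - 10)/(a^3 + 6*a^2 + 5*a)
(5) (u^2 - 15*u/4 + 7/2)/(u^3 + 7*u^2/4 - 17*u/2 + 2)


(1) = (s + 1)/(s + 2)
(2) = (j - 5)/(j + 7)
(3) = (n^2 + 11*n + 28)/(n - 5)
(4) = (a - 2)/(a^2 + a)
(5) = (4*u - 7)/(4*u^2 + 15*u - 4)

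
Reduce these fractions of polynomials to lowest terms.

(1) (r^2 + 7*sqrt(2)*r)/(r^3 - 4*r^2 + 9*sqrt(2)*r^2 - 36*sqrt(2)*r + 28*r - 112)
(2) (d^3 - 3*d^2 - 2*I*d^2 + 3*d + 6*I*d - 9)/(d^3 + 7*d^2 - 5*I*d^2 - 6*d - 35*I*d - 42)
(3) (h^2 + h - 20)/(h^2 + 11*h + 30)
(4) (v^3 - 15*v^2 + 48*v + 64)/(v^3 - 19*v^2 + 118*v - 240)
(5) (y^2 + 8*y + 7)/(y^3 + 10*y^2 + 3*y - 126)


(1) = r/(r^2 + r*(-4 + 2*sqrt(2)) - 8*sqrt(2))
(2) = (d^2 + d*(-3 + I) - 3*I)/(d^2 + d*(7 - 2*I) - 14*I)
(3) = (h - 4)/(h + 6)
(4) = (v^2 - 7*v - 8)/(v^2 - 11*v + 30)
(5) = (y + 1)/(y^2 + 3*y - 18)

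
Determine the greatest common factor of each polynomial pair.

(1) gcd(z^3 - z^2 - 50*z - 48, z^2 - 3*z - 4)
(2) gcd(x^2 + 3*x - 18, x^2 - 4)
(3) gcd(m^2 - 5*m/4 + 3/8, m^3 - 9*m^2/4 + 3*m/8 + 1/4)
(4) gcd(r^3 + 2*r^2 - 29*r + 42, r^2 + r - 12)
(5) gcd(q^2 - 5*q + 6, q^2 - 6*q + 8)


(1) = z + 1
(2) = gcd((x - 3)*(x + 6), (x - 2)*(x + 2)) = 1
(3) = gcd((m - 3/4)*(m - 1/2), (m - 2)*(m - 1/2)*(m + 1/4)) = m - 1/2
(4) = r - 3
(5) = q - 2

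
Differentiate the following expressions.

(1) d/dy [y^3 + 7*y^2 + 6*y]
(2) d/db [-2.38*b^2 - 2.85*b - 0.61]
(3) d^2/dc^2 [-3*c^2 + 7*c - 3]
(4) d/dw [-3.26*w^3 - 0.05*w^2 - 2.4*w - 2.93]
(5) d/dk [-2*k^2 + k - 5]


(1) = 3*y^2 + 14*y + 6
(2) = -4.76*b - 2.85
(3) = -6
(4) = -9.78*w^2 - 0.1*w - 2.4
(5) = 1 - 4*k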